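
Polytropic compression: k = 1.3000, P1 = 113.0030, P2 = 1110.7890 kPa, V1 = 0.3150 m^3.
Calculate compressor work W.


(k-1)/k = 0.2308
(P2/P1)^exp = 1.6945
W = 4.3333 * 113.0030 * 0.3150 * (1.6945 - 1) = 107.1299 kJ

107.1299 kJ


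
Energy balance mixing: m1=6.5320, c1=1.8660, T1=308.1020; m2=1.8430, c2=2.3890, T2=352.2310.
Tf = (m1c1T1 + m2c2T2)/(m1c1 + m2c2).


num = 5306.2139
den = 16.5916
Tf = 319.8125 K

319.8125 K


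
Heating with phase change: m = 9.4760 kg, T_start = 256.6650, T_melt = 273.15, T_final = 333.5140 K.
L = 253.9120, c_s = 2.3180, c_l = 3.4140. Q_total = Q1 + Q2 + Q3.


Q1 (sensible, solid) = 9.4760 * 2.3180 * 16.4850 = 362.0991 kJ
Q2 (latent) = 9.4760 * 253.9120 = 2406.0701 kJ
Q3 (sensible, liquid) = 9.4760 * 3.4140 * 60.3640 = 1952.8396 kJ
Q_total = 4721.0088 kJ

4721.0088 kJ


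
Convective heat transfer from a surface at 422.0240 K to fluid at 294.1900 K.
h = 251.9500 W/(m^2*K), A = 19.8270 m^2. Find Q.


dT = 127.8340 K
Q = 251.9500 * 19.8270 * 127.8340 = 638583.5807 W

638583.5807 W


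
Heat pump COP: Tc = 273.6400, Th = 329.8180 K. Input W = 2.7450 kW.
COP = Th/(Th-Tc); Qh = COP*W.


COP = 329.8180 / 56.1780 = 5.8709
Qh = 5.8709 * 2.7450 = 16.1157 kW

COP = 5.8709, Qh = 16.1157 kW


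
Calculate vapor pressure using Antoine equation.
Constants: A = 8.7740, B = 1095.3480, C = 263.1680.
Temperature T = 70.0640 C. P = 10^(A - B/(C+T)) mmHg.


C+T = 333.2320
B/(C+T) = 3.2870
log10(P) = 8.7740 - 3.2870 = 5.4870
P = 10^5.4870 = 306871.6291 mmHg

306871.6291 mmHg


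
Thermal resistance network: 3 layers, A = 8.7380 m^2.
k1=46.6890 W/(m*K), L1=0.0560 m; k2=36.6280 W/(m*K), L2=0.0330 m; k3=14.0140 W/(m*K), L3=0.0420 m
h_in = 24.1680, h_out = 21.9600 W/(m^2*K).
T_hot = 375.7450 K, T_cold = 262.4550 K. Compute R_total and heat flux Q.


R_conv_in = 1/(24.1680*8.7380) = 0.0047
R_1 = 0.0560/(46.6890*8.7380) = 0.0001
R_2 = 0.0330/(36.6280*8.7380) = 0.0001
R_3 = 0.0420/(14.0140*8.7380) = 0.0003
R_conv_out = 1/(21.9600*8.7380) = 0.0052
R_total = 0.0105 K/W
Q = 113.2900 / 0.0105 = 10758.7134 W

R_total = 0.0105 K/W, Q = 10758.7134 W


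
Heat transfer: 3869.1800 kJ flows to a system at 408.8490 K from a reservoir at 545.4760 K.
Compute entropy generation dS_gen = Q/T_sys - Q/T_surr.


dS_sys = 3869.1800/408.8490 = 9.4636 kJ/K
dS_surr = -3869.1800/545.4760 = -7.0932 kJ/K
dS_gen = 9.4636 - 7.0932 = 2.3704 kJ/K (irreversible)

dS_gen = 2.3704 kJ/K, irreversible


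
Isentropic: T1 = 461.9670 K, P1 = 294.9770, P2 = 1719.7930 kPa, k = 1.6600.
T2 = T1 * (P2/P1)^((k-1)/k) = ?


(k-1)/k = 0.3976
(P2/P1)^exp = 2.0157
T2 = 461.9670 * 2.0157 = 931.1961 K

931.1961 K


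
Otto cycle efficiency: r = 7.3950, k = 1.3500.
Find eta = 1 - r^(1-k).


r^(k-1) = 2.0143
eta = 1 - 1/2.0143 = 0.5036 = 50.3554%

50.3554%


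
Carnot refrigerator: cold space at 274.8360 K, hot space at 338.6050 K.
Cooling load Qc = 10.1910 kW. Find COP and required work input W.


COP = 274.8360 / 63.7690 = 4.3099
W = 10.1910 / 4.3099 = 2.3646 kW

COP = 4.3099, W = 2.3646 kW


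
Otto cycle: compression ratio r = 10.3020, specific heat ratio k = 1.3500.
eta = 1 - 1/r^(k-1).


r^(k-1) = 2.2622
eta = 1 - 1/2.2622 = 0.5579 = 55.7944%

55.7944%


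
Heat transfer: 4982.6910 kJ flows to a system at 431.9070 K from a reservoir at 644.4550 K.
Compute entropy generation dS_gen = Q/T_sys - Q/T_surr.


dS_sys = 4982.6910/431.9070 = 11.5365 kJ/K
dS_surr = -4982.6910/644.4550 = -7.7316 kJ/K
dS_gen = 11.5365 - 7.7316 = 3.8049 kJ/K (irreversible)

dS_gen = 3.8049 kJ/K, irreversible


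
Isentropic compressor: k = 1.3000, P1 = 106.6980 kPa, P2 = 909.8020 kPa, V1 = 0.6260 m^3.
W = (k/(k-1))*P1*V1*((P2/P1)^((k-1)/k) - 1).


(k-1)/k = 0.2308
(P2/P1)^exp = 1.6398
W = 4.3333 * 106.6980 * 0.6260 * (1.6398 - 1) = 185.1888 kJ

185.1888 kJ


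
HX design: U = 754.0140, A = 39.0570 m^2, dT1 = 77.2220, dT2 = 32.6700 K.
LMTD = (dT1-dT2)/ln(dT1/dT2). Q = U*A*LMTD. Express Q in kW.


LMTD = 51.7910 K
Q = 754.0140 * 39.0570 * 51.7910 = 1525219.4796 W = 1525.2195 kW

1525.2195 kW


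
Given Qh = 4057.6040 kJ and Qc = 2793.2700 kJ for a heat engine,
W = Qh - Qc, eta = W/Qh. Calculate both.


W = 4057.6040 - 2793.2700 = 1264.3340 kJ
eta = 1264.3340 / 4057.6040 = 0.3116 = 31.1596%

W = 1264.3340 kJ, eta = 31.1596%


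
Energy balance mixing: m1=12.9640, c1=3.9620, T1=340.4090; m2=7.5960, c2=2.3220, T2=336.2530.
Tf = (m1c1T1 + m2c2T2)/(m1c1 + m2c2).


num = 23415.3536
den = 69.0013
Tf = 339.3467 K

339.3467 K


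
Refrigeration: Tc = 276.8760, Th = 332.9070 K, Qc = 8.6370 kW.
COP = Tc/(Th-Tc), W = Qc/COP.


COP = 276.8760 / 56.0310 = 4.9415
W = 8.6370 / 4.9415 = 1.7479 kW

COP = 4.9415, W = 1.7479 kW


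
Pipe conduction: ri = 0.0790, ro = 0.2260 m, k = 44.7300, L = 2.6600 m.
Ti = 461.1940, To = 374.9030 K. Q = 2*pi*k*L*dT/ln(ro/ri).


dT = 86.2910 K
ln(ro/ri) = 1.0511
Q = 2*pi*44.7300*2.6600*86.2910 / 1.0511 = 61374.3887 W

61374.3887 W


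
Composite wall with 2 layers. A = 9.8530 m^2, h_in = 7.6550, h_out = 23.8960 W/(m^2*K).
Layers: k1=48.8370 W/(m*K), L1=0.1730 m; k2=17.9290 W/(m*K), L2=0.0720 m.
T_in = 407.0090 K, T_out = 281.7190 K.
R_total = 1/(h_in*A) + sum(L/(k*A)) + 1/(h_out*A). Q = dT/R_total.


R_conv_in = 1/(7.6550*9.8530) = 0.0133
R_1 = 0.1730/(48.8370*9.8530) = 0.0004
R_2 = 0.0720/(17.9290*9.8530) = 0.0004
R_conv_out = 1/(23.8960*9.8530) = 0.0042
R_total = 0.0183 K/W
Q = 125.2900 / 0.0183 = 6856.7186 W

R_total = 0.0183 K/W, Q = 6856.7186 W


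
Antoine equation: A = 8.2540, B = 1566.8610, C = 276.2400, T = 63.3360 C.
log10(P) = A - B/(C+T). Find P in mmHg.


C+T = 339.5760
B/(C+T) = 4.6142
log10(P) = 8.2540 - 4.6142 = 3.6398
P = 10^3.6398 = 4363.4616 mmHg

4363.4616 mmHg


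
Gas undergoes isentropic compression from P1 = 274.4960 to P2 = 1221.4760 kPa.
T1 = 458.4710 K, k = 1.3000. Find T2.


(k-1)/k = 0.2308
(P2/P1)^exp = 1.4113
T2 = 458.4710 * 1.4113 = 647.0396 K

647.0396 K


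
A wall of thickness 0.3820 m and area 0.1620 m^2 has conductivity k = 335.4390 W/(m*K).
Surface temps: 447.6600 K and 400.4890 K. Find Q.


dT = 47.1710 K
Q = 335.4390 * 0.1620 * 47.1710 / 0.3820 = 6710.2745 W

6710.2745 W


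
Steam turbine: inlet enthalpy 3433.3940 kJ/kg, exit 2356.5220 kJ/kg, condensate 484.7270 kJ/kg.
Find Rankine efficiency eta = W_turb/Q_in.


W = 1076.8720 kJ/kg
Q_in = 2948.6670 kJ/kg
eta = 0.3652 = 36.5206%

eta = 36.5206%


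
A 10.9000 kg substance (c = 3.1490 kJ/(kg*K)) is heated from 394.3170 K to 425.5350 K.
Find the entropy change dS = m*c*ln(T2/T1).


T2/T1 = 1.0792
ln(T2/T1) = 0.0762
dS = 10.9000 * 3.1490 * 0.0762 = 2.6152 kJ/K

2.6152 kJ/K


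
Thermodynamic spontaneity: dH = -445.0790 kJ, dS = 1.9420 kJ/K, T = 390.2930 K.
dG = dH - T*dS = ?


T*dS = 390.2930 * 1.9420 = 757.9490 kJ
dG = -445.0790 - 757.9490 = -1203.0280 kJ (spontaneous)

dG = -1203.0280 kJ, spontaneous


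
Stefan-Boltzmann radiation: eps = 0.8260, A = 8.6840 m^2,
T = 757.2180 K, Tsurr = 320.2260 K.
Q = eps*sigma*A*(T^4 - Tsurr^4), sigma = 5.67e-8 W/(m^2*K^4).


T^4 = 3.2876e+11
Tsurr^4 = 1.0515e+10
Q = 0.8260 * 5.67e-8 * 8.6840 * 3.1825e+11 = 129434.1414 W

129434.1414 W


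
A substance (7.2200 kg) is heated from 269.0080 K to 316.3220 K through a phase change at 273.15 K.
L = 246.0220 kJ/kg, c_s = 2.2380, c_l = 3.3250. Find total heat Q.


Q1 (sensible, solid) = 7.2200 * 2.2380 * 4.1420 = 66.9279 kJ
Q2 (latent) = 7.2200 * 246.0220 = 1776.2788 kJ
Q3 (sensible, liquid) = 7.2200 * 3.3250 * 43.1720 = 1036.4086 kJ
Q_total = 2879.6154 kJ

2879.6154 kJ


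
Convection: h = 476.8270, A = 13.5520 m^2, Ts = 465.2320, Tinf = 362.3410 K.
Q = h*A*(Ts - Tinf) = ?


dT = 102.8910 K
Q = 476.8270 * 13.5520 * 102.8910 = 664877.4753 W

664877.4753 W


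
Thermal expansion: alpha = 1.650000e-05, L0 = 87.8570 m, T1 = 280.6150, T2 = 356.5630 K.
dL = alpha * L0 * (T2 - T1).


dT = 75.9480 K
dL = 1.650000e-05 * 87.8570 * 75.9480 = 0.110097 m
L_final = 87.967097 m

dL = 0.110097 m


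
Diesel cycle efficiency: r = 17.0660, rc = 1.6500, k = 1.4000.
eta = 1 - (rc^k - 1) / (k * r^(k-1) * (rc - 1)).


r^(k-1) = 3.1107
rc^k = 2.0159
eta = 0.6411 = 64.1100%

64.1100%


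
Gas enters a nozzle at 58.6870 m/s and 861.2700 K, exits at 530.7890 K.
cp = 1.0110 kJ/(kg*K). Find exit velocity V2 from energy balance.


dT = 330.4810 K
2*cp*1000*dT = 668232.5820
V1^2 = 3444.1640
V2 = sqrt(671676.7460) = 819.5589 m/s

819.5589 m/s


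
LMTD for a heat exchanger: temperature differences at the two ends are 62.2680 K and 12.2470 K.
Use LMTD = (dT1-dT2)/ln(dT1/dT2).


dT1/dT2 = 5.0843
ln(dT1/dT2) = 1.6262
LMTD = 50.0210 / 1.6262 = 30.7601 K

30.7601 K


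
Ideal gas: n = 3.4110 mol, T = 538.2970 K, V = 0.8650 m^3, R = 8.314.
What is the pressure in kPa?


P = nRT/V = 3.4110 * 8.314 * 538.2970 / 0.8650
= 15265.5937 / 0.8650 = 17648.0852 Pa = 17.6481 kPa

17.6481 kPa


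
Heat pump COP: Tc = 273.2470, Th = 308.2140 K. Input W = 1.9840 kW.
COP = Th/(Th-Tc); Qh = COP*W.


COP = 308.2140 / 34.9670 = 8.8144
Qh = 8.8144 * 1.9840 = 17.4878 kW

COP = 8.8144, Qh = 17.4878 kW


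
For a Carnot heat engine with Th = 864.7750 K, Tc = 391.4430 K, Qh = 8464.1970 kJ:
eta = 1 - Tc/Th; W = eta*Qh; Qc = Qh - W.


eta = 1 - 391.4430/864.7750 = 0.5473
W = 0.5473 * 8464.1970 = 4632.8528 kJ
Qc = 8464.1970 - 4632.8528 = 3831.3442 kJ

eta = 54.7347%, W = 4632.8528 kJ, Qc = 3831.3442 kJ


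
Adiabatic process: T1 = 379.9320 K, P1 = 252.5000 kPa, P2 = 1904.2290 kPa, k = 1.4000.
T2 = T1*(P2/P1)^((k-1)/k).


(k-1)/k = 0.2857
(P2/P1)^exp = 1.7812
T2 = 379.9320 * 1.7812 = 676.7186 K

676.7186 K


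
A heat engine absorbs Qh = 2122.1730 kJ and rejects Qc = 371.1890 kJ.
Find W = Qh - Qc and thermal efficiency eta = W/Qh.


W = 2122.1730 - 371.1890 = 1750.9840 kJ
eta = 1750.9840 / 2122.1730 = 0.8251 = 82.5090%

W = 1750.9840 kJ, eta = 82.5090%


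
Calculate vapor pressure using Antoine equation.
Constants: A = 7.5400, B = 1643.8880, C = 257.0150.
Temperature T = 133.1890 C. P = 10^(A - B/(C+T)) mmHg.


C+T = 390.2040
B/(C+T) = 4.2129
log10(P) = 7.5400 - 4.2129 = 3.3271
P = 10^3.3271 = 2123.7639 mmHg

2123.7639 mmHg


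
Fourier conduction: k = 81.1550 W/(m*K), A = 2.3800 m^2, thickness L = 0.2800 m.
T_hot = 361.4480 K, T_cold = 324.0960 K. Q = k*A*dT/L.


dT = 37.3520 K
Q = 81.1550 * 2.3800 * 37.3520 / 0.2800 = 25766.0633 W

25766.0633 W


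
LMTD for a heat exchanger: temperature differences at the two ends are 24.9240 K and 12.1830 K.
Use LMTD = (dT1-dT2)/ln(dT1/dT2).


dT1/dT2 = 2.0458
ln(dT1/dT2) = 0.7158
LMTD = 12.7410 / 0.7158 = 17.7999 K

17.7999 K


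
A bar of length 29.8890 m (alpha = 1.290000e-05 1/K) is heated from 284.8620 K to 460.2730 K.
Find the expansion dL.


dT = 175.4110 K
dL = 1.290000e-05 * 29.8890 * 175.4110 = 0.067633 m
L_final = 29.956633 m

dL = 0.067633 m


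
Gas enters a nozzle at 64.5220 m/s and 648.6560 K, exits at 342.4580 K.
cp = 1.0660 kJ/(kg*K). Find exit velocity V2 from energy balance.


dT = 306.1980 K
2*cp*1000*dT = 652814.1360
V1^2 = 4163.0885
V2 = sqrt(656977.2245) = 810.5413 m/s

810.5413 m/s


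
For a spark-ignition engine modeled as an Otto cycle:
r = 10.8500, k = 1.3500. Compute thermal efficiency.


r^(k-1) = 2.3036
eta = 1 - 1/2.3036 = 0.5659 = 56.5890%

56.5890%


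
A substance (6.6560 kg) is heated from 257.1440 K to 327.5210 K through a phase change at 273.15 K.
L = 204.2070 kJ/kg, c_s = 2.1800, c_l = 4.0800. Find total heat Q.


Q1 (sensible, solid) = 6.6560 * 2.1800 * 16.0060 = 232.2483 kJ
Q2 (latent) = 6.6560 * 204.2070 = 1359.2018 kJ
Q3 (sensible, liquid) = 6.6560 * 4.0800 * 54.3710 = 1476.5250 kJ
Q_total = 3067.9751 kJ

3067.9751 kJ


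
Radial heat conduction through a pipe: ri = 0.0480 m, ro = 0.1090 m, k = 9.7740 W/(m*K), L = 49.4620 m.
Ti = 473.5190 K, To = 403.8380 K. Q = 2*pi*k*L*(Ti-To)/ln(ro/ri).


dT = 69.6810 K
ln(ro/ri) = 0.8201
Q = 2*pi*9.7740*49.4620*69.6810 / 0.8201 = 258075.4055 W

258075.4055 W


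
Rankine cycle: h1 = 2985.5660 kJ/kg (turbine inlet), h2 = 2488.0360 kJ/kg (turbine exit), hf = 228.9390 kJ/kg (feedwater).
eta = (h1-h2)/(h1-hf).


W = 497.5300 kJ/kg
Q_in = 2756.6270 kJ/kg
eta = 0.1805 = 18.0485%

eta = 18.0485%


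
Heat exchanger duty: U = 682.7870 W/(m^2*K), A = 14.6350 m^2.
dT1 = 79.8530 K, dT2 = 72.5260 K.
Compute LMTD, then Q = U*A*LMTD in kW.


LMTD = 76.1307 K
Q = 682.7870 * 14.6350 * 76.1307 = 760743.1506 W = 760.7432 kW

760.7432 kW


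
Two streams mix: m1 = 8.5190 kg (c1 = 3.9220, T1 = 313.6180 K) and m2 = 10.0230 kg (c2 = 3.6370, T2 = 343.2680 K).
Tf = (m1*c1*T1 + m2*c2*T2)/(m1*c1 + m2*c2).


num = 22991.8253
den = 69.8652
Tf = 329.0885 K

329.0885 K


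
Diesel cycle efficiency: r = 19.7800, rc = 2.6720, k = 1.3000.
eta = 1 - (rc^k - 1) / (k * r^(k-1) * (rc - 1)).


r^(k-1) = 2.4483
rc^k = 3.5883
eta = 0.5136 = 51.3632%

51.3632%


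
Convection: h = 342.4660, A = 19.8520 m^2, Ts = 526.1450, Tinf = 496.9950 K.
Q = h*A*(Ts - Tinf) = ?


dT = 29.1500 K
Q = 342.4660 * 19.8520 * 29.1500 = 198180.2112 W

198180.2112 W


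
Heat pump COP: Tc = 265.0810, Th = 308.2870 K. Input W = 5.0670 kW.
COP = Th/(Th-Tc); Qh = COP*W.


COP = 308.2870 / 43.2060 = 7.1353
Qh = 7.1353 * 5.0670 = 36.1545 kW

COP = 7.1353, Qh = 36.1545 kW


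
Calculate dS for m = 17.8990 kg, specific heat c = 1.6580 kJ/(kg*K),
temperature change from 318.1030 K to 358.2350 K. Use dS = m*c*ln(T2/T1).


T2/T1 = 1.1262
ln(T2/T1) = 0.1188
dS = 17.8990 * 1.6580 * 0.1188 = 3.5260 kJ/K

3.5260 kJ/K


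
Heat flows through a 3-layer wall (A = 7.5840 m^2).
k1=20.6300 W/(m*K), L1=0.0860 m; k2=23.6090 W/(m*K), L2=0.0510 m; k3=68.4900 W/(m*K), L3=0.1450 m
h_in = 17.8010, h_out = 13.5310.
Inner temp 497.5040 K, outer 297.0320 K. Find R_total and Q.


R_conv_in = 1/(17.8010*7.5840) = 0.0074
R_1 = 0.0860/(20.6300*7.5840) = 0.0005
R_2 = 0.0510/(23.6090*7.5840) = 0.0003
R_3 = 0.1450/(68.4900*7.5840) = 0.0003
R_conv_out = 1/(13.5310*7.5840) = 0.0097
R_total = 0.0183 K/W
Q = 200.4720 / 0.0183 = 10975.3336 W

R_total = 0.0183 K/W, Q = 10975.3336 W


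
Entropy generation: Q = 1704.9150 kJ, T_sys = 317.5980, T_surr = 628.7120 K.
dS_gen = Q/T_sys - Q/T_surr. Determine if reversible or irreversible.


dS_sys = 1704.9150/317.5980 = 5.3682 kJ/K
dS_surr = -1704.9150/628.7120 = -2.7118 kJ/K
dS_gen = 5.3682 - 2.7118 = 2.6564 kJ/K (irreversible)

dS_gen = 2.6564 kJ/K, irreversible


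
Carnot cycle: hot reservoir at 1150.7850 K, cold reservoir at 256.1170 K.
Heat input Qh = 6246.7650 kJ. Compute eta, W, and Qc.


eta = 1 - 256.1170/1150.7850 = 0.7774
W = 0.7774 * 6246.7650 = 4856.4943 kJ
Qc = 6246.7650 - 4856.4943 = 1390.2707 kJ

eta = 77.7441%, W = 4856.4943 kJ, Qc = 1390.2707 kJ


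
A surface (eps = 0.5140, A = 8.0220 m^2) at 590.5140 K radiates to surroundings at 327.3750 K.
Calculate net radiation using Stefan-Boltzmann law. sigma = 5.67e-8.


T^4 = 1.2160e+11
Tsurr^4 = 1.1486e+10
Q = 0.5140 * 5.67e-8 * 8.0220 * 1.1011e+11 = 25742.8057 W

25742.8057 W


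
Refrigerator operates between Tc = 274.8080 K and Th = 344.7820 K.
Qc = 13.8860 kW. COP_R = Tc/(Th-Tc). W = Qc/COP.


COP = 274.8080 / 69.9740 = 3.9273
W = 13.8860 / 3.9273 = 3.5358 kW

COP = 3.9273, W = 3.5358 kW


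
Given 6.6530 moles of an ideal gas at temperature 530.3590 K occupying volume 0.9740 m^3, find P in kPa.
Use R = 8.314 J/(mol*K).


P = nRT/V = 6.6530 * 8.314 * 530.3590 / 0.9740
= 29335.7696 / 0.9740 = 30118.8600 Pa = 30.1189 kPa

30.1189 kPa


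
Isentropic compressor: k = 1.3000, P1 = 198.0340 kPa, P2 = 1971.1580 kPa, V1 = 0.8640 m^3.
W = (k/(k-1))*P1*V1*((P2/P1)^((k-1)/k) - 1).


(k-1)/k = 0.2308
(P2/P1)^exp = 1.6994
W = 4.3333 * 198.0340 * 0.8640 * (1.6994 - 1) = 518.5854 kJ

518.5854 kJ


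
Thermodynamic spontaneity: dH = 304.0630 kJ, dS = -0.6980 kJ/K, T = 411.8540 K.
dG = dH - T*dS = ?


T*dS = 411.8540 * -0.6980 = -287.4741 kJ
dG = 304.0630 + 287.4741 = 591.5371 kJ (non-spontaneous)

dG = 591.5371 kJ, non-spontaneous


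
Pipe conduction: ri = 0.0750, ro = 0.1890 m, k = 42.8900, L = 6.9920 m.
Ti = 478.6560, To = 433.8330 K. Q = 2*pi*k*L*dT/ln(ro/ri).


dT = 44.8230 K
ln(ro/ri) = 0.9243
Q = 2*pi*42.8900*6.9920*44.8230 / 0.9243 = 91378.6237 W

91378.6237 W


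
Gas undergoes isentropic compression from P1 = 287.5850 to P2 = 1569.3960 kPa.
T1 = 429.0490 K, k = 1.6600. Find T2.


(k-1)/k = 0.3976
(P2/P1)^exp = 1.9634
T2 = 429.0490 * 1.9634 = 842.3985 K

842.3985 K


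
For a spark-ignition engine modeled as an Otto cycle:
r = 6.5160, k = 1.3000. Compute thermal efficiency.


r^(k-1) = 1.7547
eta = 1 - 1/1.7547 = 0.4301 = 43.0091%

43.0091%


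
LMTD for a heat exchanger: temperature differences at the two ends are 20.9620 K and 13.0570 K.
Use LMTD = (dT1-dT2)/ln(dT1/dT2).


dT1/dT2 = 1.6054
ln(dT1/dT2) = 0.4734
LMTD = 7.9050 / 0.4734 = 16.6988 K

16.6988 K


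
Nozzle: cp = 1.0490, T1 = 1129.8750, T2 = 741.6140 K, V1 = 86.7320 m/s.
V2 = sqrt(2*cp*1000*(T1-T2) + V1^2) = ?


dT = 388.2610 K
2*cp*1000*dT = 814571.5780
V1^2 = 7522.4398
V2 = sqrt(822094.0178) = 906.6940 m/s

906.6940 m/s


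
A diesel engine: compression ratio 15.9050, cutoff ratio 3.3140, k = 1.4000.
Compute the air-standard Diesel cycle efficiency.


r^(k-1) = 3.0242
rc^k = 5.3517
eta = 0.5558 = 55.5823%

55.5823%


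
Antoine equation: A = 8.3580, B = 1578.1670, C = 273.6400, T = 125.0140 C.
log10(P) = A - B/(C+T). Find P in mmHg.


C+T = 398.6540
B/(C+T) = 3.9587
log10(P) = 8.3580 - 3.9587 = 4.3993
P = 10^4.3993 = 25076.1780 mmHg

25076.1780 mmHg


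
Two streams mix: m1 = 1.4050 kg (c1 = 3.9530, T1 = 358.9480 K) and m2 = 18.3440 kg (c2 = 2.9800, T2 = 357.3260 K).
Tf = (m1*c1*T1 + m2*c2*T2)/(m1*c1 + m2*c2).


num = 21526.8533
den = 60.2191
Tf = 357.4756 K

357.4756 K


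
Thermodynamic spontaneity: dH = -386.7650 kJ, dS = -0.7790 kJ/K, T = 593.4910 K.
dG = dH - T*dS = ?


T*dS = 593.4910 * -0.7790 = -462.3295 kJ
dG = -386.7650 + 462.3295 = 75.5645 kJ (non-spontaneous)

dG = 75.5645 kJ, non-spontaneous


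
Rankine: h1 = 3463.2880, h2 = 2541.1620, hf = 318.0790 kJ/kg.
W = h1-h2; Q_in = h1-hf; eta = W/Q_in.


W = 922.1260 kJ/kg
Q_in = 3145.2090 kJ/kg
eta = 0.2932 = 29.3184%

eta = 29.3184%


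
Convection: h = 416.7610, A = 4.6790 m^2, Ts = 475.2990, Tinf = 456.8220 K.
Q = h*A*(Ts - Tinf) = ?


dT = 18.4770 K
Q = 416.7610 * 4.6790 * 18.4770 = 36030.6067 W

36030.6067 W


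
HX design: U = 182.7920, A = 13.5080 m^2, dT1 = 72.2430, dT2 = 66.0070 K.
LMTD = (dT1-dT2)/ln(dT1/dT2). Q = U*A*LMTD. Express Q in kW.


LMTD = 69.0781 K
Q = 182.7920 * 13.5080 * 69.0781 = 170564.4745 W = 170.5645 kW

170.5645 kW


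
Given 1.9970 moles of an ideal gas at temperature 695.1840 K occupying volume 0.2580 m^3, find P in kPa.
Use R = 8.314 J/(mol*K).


P = nRT/V = 1.9970 * 8.314 * 695.1840 / 0.2580
= 11542.1803 / 0.2580 = 44737.1328 Pa = 44.7371 kPa

44.7371 kPa


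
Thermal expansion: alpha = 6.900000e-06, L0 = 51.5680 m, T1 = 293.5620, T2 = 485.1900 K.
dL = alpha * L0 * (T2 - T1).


dT = 191.6280 K
dL = 6.900000e-06 * 51.5680 * 191.6280 = 0.068185 m
L_final = 51.636185 m

dL = 0.068185 m


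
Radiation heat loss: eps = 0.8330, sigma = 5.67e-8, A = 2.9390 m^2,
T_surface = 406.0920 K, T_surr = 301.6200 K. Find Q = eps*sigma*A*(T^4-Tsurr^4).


T^4 = 2.7196e+10
Tsurr^4 = 8.2764e+09
Q = 0.8330 * 5.67e-8 * 2.9390 * 1.8919e+10 = 2626.2104 W

2626.2104 W


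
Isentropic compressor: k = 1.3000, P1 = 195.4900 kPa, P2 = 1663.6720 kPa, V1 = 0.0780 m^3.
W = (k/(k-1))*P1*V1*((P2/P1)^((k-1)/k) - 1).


(k-1)/k = 0.2308
(P2/P1)^exp = 1.6391
W = 4.3333 * 195.4900 * 0.0780 * (1.6391 - 1) = 42.2281 kJ

42.2281 kJ


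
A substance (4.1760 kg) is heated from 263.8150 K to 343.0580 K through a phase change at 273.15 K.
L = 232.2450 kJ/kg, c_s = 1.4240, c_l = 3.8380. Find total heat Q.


Q1 (sensible, solid) = 4.1760 * 1.4240 * 9.3350 = 55.5117 kJ
Q2 (latent) = 4.1760 * 232.2450 = 969.8551 kJ
Q3 (sensible, liquid) = 4.1760 * 3.8380 * 69.9080 = 1120.4496 kJ
Q_total = 2145.8165 kJ

2145.8165 kJ


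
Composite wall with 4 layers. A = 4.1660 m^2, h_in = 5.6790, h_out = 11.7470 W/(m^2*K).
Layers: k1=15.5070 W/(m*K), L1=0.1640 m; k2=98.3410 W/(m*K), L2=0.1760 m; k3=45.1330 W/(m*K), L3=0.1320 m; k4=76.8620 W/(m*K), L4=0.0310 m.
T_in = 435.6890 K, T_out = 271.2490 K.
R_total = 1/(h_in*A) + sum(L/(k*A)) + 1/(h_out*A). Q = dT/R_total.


R_conv_in = 1/(5.6790*4.1660) = 0.0423
R_1 = 0.1640/(15.5070*4.1660) = 0.0025
R_2 = 0.1760/(98.3410*4.1660) = 0.0004
R_3 = 0.1320/(45.1330*4.1660) = 0.0007
R_4 = 0.0310/(76.8620*4.1660) = 9.6812e-05
R_conv_out = 1/(11.7470*4.1660) = 0.0204
R_total = 0.0665 K/W
Q = 164.4400 / 0.0665 = 2473.9426 W

R_total = 0.0665 K/W, Q = 2473.9426 W


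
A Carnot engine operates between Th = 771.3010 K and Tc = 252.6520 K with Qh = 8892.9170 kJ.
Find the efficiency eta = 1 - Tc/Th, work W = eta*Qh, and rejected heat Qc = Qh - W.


eta = 1 - 252.6520/771.3010 = 0.6724
W = 0.6724 * 8892.9170 = 5979.8996 kJ
Qc = 8892.9170 - 5979.8996 = 2913.0174 kJ

eta = 67.2434%, W = 5979.8996 kJ, Qc = 2913.0174 kJ


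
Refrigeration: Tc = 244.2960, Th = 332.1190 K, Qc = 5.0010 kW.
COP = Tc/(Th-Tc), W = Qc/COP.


COP = 244.2960 / 87.8230 = 2.7817
W = 5.0010 / 2.7817 = 1.7978 kW

COP = 2.7817, W = 1.7978 kW


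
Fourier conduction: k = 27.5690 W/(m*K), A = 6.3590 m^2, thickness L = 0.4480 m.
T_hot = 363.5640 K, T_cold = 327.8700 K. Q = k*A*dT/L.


dT = 35.6940 K
Q = 27.5690 * 6.3590 * 35.6940 / 0.4480 = 13967.7690 W

13967.7690 W


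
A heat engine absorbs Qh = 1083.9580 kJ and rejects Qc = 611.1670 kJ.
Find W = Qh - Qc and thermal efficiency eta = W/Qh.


W = 1083.9580 - 611.1670 = 472.7910 kJ
eta = 472.7910 / 1083.9580 = 0.4362 = 43.6171%

W = 472.7910 kJ, eta = 43.6171%


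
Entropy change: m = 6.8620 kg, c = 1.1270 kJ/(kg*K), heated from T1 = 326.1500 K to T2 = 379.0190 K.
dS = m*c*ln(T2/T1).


T2/T1 = 1.1621
ln(T2/T1) = 0.1502
dS = 6.8620 * 1.1270 * 0.1502 = 1.1618 kJ/K

1.1618 kJ/K


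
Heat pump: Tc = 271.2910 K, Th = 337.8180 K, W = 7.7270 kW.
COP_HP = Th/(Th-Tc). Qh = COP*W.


COP = 337.8180 / 66.5270 = 5.0779
Qh = 5.0779 * 7.7270 = 39.2370 kW

COP = 5.0779, Qh = 39.2370 kW


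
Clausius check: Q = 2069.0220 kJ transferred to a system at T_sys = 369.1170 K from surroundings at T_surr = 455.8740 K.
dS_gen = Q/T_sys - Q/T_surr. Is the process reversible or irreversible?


dS_sys = 2069.0220/369.1170 = 5.6053 kJ/K
dS_surr = -2069.0220/455.8740 = -4.5386 kJ/K
dS_gen = 5.6053 - 4.5386 = 1.0667 kJ/K (irreversible)

dS_gen = 1.0667 kJ/K, irreversible


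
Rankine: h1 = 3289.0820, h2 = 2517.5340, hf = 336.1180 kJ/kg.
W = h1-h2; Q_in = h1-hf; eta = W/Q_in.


W = 771.5480 kJ/kg
Q_in = 2952.9640 kJ/kg
eta = 0.2613 = 26.1279%

eta = 26.1279%


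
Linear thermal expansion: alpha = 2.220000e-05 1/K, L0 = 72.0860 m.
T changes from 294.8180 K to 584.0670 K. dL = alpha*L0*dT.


dT = 289.2490 K
dL = 2.220000e-05 * 72.0860 * 289.2490 = 0.462888 m
L_final = 72.548888 m

dL = 0.462888 m


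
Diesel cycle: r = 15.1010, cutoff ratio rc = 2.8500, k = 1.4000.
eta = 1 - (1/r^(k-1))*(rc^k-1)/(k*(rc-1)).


r^(k-1) = 2.9621
rc^k = 4.3329
eta = 0.5656 = 56.5564%

56.5564%


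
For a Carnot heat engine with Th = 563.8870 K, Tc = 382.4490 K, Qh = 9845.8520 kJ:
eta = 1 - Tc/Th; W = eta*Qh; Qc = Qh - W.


eta = 1 - 382.4490/563.8870 = 0.3218
W = 0.3218 * 9845.8520 = 3168.0314 kJ
Qc = 9845.8520 - 3168.0314 = 6677.8206 kJ

eta = 32.1763%, W = 3168.0314 kJ, Qc = 6677.8206 kJ


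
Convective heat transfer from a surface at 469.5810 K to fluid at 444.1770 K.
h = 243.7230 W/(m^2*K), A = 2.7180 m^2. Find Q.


dT = 25.4040 K
Q = 243.7230 * 2.7180 * 25.4040 = 16828.6033 W

16828.6033 W


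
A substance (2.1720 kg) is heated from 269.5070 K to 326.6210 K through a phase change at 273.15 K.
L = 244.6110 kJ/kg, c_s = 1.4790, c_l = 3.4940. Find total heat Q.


Q1 (sensible, solid) = 2.1720 * 1.4790 * 3.6430 = 11.7027 kJ
Q2 (latent) = 2.1720 * 244.6110 = 531.2951 kJ
Q3 (sensible, liquid) = 2.1720 * 3.4940 * 53.4710 = 405.7897 kJ
Q_total = 948.7875 kJ

948.7875 kJ


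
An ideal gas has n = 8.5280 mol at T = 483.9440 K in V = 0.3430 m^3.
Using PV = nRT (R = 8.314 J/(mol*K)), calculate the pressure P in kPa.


P = nRT/V = 8.5280 * 8.314 * 483.9440 / 0.3430
= 34312.4968 / 0.3430 = 100036.4339 Pa = 100.0364 kPa

100.0364 kPa


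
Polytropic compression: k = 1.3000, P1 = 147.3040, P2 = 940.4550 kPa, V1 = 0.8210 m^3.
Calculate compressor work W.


(k-1)/k = 0.2308
(P2/P1)^exp = 1.5339
W = 4.3333 * 147.3040 * 0.8210 * (1.5339 - 1) = 279.7961 kJ

279.7961 kJ


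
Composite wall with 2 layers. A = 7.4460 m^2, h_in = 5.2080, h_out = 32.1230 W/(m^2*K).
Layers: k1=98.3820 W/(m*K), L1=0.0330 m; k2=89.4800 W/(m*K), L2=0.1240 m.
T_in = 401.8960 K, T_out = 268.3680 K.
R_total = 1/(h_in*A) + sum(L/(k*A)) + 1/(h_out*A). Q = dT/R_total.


R_conv_in = 1/(5.2080*7.4460) = 0.0258
R_1 = 0.0330/(98.3820*7.4460) = 4.5048e-05
R_2 = 0.1240/(89.4800*7.4460) = 0.0002
R_conv_out = 1/(32.1230*7.4460) = 0.0042
R_total = 0.0302 K/W
Q = 133.5280 / 0.0302 = 4421.5623 W

R_total = 0.0302 K/W, Q = 4421.5623 W


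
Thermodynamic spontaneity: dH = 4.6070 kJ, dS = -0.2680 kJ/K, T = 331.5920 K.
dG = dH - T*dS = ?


T*dS = 331.5920 * -0.2680 = -88.8667 kJ
dG = 4.6070 + 88.8667 = 93.4737 kJ (non-spontaneous)

dG = 93.4737 kJ, non-spontaneous


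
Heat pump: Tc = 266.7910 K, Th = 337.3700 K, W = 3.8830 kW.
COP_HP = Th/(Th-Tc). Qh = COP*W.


COP = 337.3700 / 70.5790 = 4.7800
Qh = 4.7800 * 3.8830 = 18.5609 kW

COP = 4.7800, Qh = 18.5609 kW


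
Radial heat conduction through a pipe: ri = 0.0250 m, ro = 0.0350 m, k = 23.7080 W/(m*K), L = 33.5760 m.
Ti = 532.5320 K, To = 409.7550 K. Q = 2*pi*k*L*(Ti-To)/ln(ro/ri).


dT = 122.7770 K
ln(ro/ri) = 0.3365
Q = 2*pi*23.7080*33.5760*122.7770 / 0.3365 = 1825036.3776 W

1825036.3776 W


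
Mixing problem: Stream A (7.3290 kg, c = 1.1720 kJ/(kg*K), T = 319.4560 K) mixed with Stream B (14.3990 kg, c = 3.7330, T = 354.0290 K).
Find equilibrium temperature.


num = 21773.5735
den = 62.3411
Tf = 349.2654 K

349.2654 K


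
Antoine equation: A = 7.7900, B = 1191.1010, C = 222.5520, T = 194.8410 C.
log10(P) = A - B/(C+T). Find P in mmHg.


C+T = 417.3930
B/(C+T) = 2.8537
log10(P) = 7.7900 - 2.8537 = 4.9363
P = 10^4.9363 = 86363.8737 mmHg

86363.8737 mmHg


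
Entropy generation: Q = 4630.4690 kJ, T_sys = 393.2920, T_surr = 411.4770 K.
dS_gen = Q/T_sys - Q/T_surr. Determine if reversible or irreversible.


dS_sys = 4630.4690/393.2920 = 11.7736 kJ/K
dS_surr = -4630.4690/411.4770 = -11.2533 kJ/K
dS_gen = 11.7736 - 11.2533 = 0.5203 kJ/K (irreversible)

dS_gen = 0.5203 kJ/K, irreversible


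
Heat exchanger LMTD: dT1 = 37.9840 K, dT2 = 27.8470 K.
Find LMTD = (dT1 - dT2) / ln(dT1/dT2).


dT1/dT2 = 1.3640
ln(dT1/dT2) = 0.3104
LMTD = 10.1370 / 0.3104 = 32.6537 K

32.6537 K


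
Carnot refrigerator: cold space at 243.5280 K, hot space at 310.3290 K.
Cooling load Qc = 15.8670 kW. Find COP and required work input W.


COP = 243.5280 / 66.8010 = 3.6456
W = 15.8670 / 3.6456 = 4.3524 kW

COP = 3.6456, W = 4.3524 kW


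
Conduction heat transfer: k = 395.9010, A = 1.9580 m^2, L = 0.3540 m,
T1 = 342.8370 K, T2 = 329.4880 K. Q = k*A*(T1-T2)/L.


dT = 13.3490 K
Q = 395.9010 * 1.9580 * 13.3490 / 0.3540 = 29231.0730 W

29231.0730 W


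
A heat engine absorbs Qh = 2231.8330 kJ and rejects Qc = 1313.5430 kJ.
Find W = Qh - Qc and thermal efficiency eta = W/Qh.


W = 2231.8330 - 1313.5430 = 918.2900 kJ
eta = 918.2900 / 2231.8330 = 0.4115 = 41.1451%

W = 918.2900 kJ, eta = 41.1451%


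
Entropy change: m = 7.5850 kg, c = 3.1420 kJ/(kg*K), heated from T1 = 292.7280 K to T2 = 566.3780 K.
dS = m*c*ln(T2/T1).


T2/T1 = 1.9348
ln(T2/T1) = 0.6600
dS = 7.5850 * 3.1420 * 0.6600 = 15.7296 kJ/K

15.7296 kJ/K


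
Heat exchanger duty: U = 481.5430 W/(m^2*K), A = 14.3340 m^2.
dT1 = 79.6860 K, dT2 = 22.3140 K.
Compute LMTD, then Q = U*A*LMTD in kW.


LMTD = 45.0726 K
Q = 481.5430 * 14.3340 * 45.0726 = 311110.8292 W = 311.1108 kW

311.1108 kW


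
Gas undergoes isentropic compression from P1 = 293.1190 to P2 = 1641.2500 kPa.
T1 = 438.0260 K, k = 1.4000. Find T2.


(k-1)/k = 0.2857
(P2/P1)^exp = 1.6359
T2 = 438.0260 * 1.6359 = 716.5583 K

716.5583 K


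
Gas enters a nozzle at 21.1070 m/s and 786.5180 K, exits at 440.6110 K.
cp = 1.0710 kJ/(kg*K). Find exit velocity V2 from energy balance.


dT = 345.9070 K
2*cp*1000*dT = 740932.7940
V1^2 = 445.5054
V2 = sqrt(741378.2994) = 861.0333 m/s

861.0333 m/s


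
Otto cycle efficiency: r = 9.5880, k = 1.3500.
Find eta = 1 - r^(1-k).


r^(k-1) = 2.2060
eta = 1 - 1/2.2060 = 0.5467 = 54.6690%

54.6690%


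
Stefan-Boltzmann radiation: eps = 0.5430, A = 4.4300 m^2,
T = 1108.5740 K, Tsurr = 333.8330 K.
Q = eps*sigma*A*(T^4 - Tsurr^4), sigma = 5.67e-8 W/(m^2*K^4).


T^4 = 1.5103e+12
Tsurr^4 = 1.2420e+10
Q = 0.5430 * 5.67e-8 * 4.4300 * 1.4979e+12 = 204295.6735 W

204295.6735 W


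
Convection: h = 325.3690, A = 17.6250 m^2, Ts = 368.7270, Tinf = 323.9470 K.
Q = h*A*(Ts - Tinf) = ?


dT = 44.7800 K
Q = 325.3690 * 17.6250 * 44.7800 = 256796.6698 W

256796.6698 W


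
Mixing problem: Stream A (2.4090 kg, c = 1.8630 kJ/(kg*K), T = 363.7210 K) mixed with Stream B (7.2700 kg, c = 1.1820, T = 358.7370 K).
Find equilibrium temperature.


num = 4715.0451
den = 13.0811
Tf = 360.4469 K

360.4469 K


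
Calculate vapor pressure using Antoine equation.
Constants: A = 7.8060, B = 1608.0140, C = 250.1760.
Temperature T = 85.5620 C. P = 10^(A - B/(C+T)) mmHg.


C+T = 335.7380
B/(C+T) = 4.7895
log10(P) = 7.8060 - 4.7895 = 3.0165
P = 10^3.0165 = 1038.7460 mmHg

1038.7460 mmHg


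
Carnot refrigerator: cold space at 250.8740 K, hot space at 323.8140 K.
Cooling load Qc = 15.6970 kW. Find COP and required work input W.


COP = 250.8740 / 72.9400 = 3.4395
W = 15.6970 / 3.4395 = 4.5638 kW

COP = 3.4395, W = 4.5638 kW


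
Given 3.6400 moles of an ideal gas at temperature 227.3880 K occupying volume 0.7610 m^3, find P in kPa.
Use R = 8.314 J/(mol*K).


P = nRT/V = 3.6400 * 8.314 * 227.3880 / 0.7610
= 6881.4339 / 0.7610 = 9042.6202 Pa = 9.0426 kPa

9.0426 kPa


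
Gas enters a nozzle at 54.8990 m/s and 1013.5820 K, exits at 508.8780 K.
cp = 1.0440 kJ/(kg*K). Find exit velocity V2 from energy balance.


dT = 504.7040 K
2*cp*1000*dT = 1053821.9520
V1^2 = 3013.9002
V2 = sqrt(1056835.8522) = 1028.0252 m/s

1028.0252 m/s


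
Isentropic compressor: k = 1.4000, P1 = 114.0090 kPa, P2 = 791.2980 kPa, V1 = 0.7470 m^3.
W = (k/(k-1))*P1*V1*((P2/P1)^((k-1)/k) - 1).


(k-1)/k = 0.2857
(P2/P1)^exp = 1.7394
W = 3.5000 * 114.0090 * 0.7470 * (1.7394 - 1) = 220.3987 kJ

220.3987 kJ


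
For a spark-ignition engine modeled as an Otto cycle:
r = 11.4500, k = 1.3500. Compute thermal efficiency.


r^(k-1) = 2.3474
eta = 1 - 1/2.3474 = 0.5740 = 57.3992%

57.3992%


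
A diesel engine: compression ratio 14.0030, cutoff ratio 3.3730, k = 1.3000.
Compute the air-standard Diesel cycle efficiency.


r^(k-1) = 2.2073
rc^k = 4.8576
eta = 0.4335 = 43.3488%

43.3488%


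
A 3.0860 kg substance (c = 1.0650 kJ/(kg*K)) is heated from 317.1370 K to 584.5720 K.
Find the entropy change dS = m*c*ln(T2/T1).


T2/T1 = 1.8433
ln(T2/T1) = 0.6115
dS = 3.0860 * 1.0650 * 0.6115 = 2.0099 kJ/K

2.0099 kJ/K


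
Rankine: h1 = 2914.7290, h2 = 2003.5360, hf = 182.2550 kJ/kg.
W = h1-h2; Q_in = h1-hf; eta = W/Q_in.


W = 911.1930 kJ/kg
Q_in = 2732.4740 kJ/kg
eta = 0.3335 = 33.3468%

eta = 33.3468%


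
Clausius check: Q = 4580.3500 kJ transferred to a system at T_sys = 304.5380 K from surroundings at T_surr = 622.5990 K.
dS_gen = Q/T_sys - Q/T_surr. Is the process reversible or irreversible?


dS_sys = 4580.3500/304.5380 = 15.0403 kJ/K
dS_surr = -4580.3500/622.5990 = -7.3568 kJ/K
dS_gen = 15.0403 - 7.3568 = 7.6835 kJ/K (irreversible)

dS_gen = 7.6835 kJ/K, irreversible


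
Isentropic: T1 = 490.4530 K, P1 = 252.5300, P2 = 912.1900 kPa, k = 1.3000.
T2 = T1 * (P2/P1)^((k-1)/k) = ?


(k-1)/k = 0.2308
(P2/P1)^exp = 1.3450
T2 = 490.4530 * 1.3450 = 659.6508 K

659.6508 K


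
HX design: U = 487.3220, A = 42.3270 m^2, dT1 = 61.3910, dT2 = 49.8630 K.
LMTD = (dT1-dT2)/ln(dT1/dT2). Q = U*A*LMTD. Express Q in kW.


LMTD = 55.4273 K
Q = 487.3220 * 42.3270 * 55.4273 = 1143293.0088 W = 1143.2930 kW

1143.2930 kW


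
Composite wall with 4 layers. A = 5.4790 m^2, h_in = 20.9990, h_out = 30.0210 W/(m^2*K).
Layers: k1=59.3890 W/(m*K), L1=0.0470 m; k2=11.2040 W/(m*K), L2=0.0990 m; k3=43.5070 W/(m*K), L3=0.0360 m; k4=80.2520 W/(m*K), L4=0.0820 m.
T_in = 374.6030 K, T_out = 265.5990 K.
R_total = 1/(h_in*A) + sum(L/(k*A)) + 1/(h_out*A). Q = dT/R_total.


R_conv_in = 1/(20.9990*5.4790) = 0.0087
R_1 = 0.0470/(59.3890*5.4790) = 0.0001
R_2 = 0.0990/(11.2040*5.4790) = 0.0016
R_3 = 0.0360/(43.5070*5.4790) = 0.0002
R_4 = 0.0820/(80.2520*5.4790) = 0.0002
R_conv_out = 1/(30.0210*5.4790) = 0.0061
R_total = 0.0169 K/W
Q = 109.0040 / 0.0169 = 6462.9939 W

R_total = 0.0169 K/W, Q = 6462.9939 W


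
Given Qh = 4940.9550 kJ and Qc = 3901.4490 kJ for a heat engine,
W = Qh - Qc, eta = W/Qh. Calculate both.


W = 4940.9550 - 3901.4490 = 1039.5060 kJ
eta = 1039.5060 / 4940.9550 = 0.2104 = 21.0386%

W = 1039.5060 kJ, eta = 21.0386%


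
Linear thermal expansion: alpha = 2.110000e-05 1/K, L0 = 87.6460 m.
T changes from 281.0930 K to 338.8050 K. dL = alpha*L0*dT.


dT = 57.7120 K
dL = 2.110000e-05 * 87.6460 * 57.7120 = 0.106729 m
L_final = 87.752729 m

dL = 0.106729 m


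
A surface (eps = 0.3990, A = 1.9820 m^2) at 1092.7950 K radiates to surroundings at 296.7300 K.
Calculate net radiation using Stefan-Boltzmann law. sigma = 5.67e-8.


T^4 = 1.4261e+12
Tsurr^4 = 7.7526e+09
Q = 0.3990 * 5.67e-8 * 1.9820 * 1.4184e+12 = 63598.5294 W

63598.5294 W


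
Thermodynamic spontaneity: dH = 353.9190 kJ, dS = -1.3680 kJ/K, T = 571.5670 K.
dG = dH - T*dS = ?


T*dS = 571.5670 * -1.3680 = -781.9037 kJ
dG = 353.9190 + 781.9037 = 1135.8227 kJ (non-spontaneous)

dG = 1135.8227 kJ, non-spontaneous


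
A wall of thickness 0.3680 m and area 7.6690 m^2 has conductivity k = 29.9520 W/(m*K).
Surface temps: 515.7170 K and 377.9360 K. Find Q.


dT = 137.7810 K
Q = 29.9520 * 7.6690 * 137.7810 / 0.3680 = 86001.5104 W

86001.5104 W


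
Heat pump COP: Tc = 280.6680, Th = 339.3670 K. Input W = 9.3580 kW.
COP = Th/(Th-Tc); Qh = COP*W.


COP = 339.3670 / 58.6990 = 5.7815
Qh = 5.7815 * 9.3580 = 54.1031 kW

COP = 5.7815, Qh = 54.1031 kW


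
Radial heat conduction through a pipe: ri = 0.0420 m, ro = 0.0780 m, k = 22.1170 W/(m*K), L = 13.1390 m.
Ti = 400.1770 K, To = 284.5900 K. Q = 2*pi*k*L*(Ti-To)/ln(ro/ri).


dT = 115.5870 K
ln(ro/ri) = 0.6190
Q = 2*pi*22.1170*13.1390*115.5870 / 0.6190 = 340925.3020 W

340925.3020 W


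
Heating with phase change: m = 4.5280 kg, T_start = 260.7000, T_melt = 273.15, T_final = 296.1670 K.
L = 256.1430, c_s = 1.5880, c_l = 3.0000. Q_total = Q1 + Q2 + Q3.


Q1 (sensible, solid) = 4.5280 * 1.5880 * 12.4500 = 89.5213 kJ
Q2 (latent) = 4.5280 * 256.1430 = 1159.8155 kJ
Q3 (sensible, liquid) = 4.5280 * 3.0000 * 23.0170 = 312.6629 kJ
Q_total = 1561.9997 kJ

1561.9997 kJ


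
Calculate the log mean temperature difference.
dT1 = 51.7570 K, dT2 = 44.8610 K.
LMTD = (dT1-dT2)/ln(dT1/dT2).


dT1/dT2 = 1.1537
ln(dT1/dT2) = 0.1430
LMTD = 6.8960 / 0.1430 = 48.2269 K

48.2269 K


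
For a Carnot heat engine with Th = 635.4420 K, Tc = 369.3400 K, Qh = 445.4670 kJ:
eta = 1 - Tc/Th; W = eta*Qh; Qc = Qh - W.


eta = 1 - 369.3400/635.4420 = 0.4188
W = 0.4188 * 445.4670 = 186.5468 kJ
Qc = 445.4670 - 186.5468 = 258.9202 kJ

eta = 41.8767%, W = 186.5468 kJ, Qc = 258.9202 kJ


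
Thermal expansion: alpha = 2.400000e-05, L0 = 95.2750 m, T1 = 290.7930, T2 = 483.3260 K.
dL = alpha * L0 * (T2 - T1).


dT = 192.5330 K
dL = 2.400000e-05 * 95.2750 * 192.5330 = 0.440246 m
L_final = 95.715246 m

dL = 0.440246 m


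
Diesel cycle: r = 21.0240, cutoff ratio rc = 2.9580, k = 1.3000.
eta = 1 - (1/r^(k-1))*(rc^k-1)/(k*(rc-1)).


r^(k-1) = 2.4935
rc^k = 4.0954
eta = 0.5123 = 51.2306%

51.2306%


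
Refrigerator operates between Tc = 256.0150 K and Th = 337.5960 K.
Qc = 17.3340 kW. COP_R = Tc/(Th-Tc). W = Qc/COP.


COP = 256.0150 / 81.5810 = 3.1382
W = 17.3340 / 3.1382 = 5.5236 kW

COP = 3.1382, W = 5.5236 kW


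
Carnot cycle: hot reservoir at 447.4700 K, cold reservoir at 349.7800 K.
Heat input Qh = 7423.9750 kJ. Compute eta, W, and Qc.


eta = 1 - 349.7800/447.4700 = 0.2183
W = 0.2183 * 7423.9750 = 1620.7748 kJ
Qc = 7423.9750 - 1620.7748 = 5803.2002 kJ

eta = 21.8316%, W = 1620.7748 kJ, Qc = 5803.2002 kJ


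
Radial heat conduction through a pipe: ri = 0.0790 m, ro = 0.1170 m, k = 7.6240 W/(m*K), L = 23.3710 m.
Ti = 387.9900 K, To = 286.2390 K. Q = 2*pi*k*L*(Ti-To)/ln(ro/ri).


dT = 101.7510 K
ln(ro/ri) = 0.3927
Q = 2*pi*7.6240*23.3710*101.7510 / 0.3927 = 290060.7678 W

290060.7678 W


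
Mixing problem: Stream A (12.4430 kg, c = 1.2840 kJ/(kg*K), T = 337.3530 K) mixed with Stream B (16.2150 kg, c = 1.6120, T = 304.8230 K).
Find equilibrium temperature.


num = 13357.4658
den = 42.1154
Tf = 317.1635 K

317.1635 K


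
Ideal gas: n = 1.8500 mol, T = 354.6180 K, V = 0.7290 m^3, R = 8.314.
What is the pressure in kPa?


P = nRT/V = 1.8500 * 8.314 * 354.6180 / 0.7290
= 5454.3440 / 0.7290 = 7481.9534 Pa = 7.4820 kPa

7.4820 kPa


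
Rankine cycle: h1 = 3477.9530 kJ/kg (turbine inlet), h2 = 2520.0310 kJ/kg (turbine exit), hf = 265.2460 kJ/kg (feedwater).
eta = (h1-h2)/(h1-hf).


W = 957.9220 kJ/kg
Q_in = 3212.7070 kJ/kg
eta = 0.2982 = 29.8167%

eta = 29.8167%


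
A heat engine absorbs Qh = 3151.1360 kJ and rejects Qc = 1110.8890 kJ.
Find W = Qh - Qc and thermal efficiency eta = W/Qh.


W = 3151.1360 - 1110.8890 = 2040.2470 kJ
eta = 2040.2470 / 3151.1360 = 0.6475 = 64.7464%

W = 2040.2470 kJ, eta = 64.7464%


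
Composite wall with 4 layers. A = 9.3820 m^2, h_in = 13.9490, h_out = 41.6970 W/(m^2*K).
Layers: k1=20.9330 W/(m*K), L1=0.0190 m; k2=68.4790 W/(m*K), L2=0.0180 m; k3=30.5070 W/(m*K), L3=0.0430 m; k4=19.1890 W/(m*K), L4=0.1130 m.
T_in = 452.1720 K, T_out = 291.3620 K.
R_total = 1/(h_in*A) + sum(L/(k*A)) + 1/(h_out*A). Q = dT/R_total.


R_conv_in = 1/(13.9490*9.3820) = 0.0076
R_1 = 0.0190/(20.9330*9.3820) = 9.6745e-05
R_2 = 0.0180/(68.4790*9.3820) = 2.8017e-05
R_3 = 0.0430/(30.5070*9.3820) = 0.0002
R_4 = 0.1130/(19.1890*9.3820) = 0.0006
R_conv_out = 1/(41.6970*9.3820) = 0.0026
R_total = 0.0111 K/W
Q = 160.8100 / 0.0111 = 14487.2646 W

R_total = 0.0111 K/W, Q = 14487.2646 W


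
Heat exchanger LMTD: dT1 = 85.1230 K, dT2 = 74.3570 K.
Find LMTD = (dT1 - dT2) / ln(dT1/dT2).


dT1/dT2 = 1.1448
ln(dT1/dT2) = 0.1352
LMTD = 10.7660 / 0.1352 = 79.6187 K

79.6187 K


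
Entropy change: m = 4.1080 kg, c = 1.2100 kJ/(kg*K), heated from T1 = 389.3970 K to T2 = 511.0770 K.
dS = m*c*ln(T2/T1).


T2/T1 = 1.3125
ln(T2/T1) = 0.2719
dS = 4.1080 * 1.2100 * 0.2719 = 1.3516 kJ/K

1.3516 kJ/K


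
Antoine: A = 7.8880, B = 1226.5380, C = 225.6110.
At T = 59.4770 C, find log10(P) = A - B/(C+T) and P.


C+T = 285.0880
B/(C+T) = 4.3023
log10(P) = 7.8880 - 4.3023 = 3.5857
P = 10^3.5857 = 3852.0004 mmHg

3852.0004 mmHg


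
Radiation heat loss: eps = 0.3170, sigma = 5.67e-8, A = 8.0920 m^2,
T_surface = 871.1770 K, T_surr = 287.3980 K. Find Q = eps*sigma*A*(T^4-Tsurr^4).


T^4 = 5.7600e+11
Tsurr^4 = 6.8224e+09
Q = 0.3170 * 5.67e-8 * 8.0920 * 5.6918e+11 = 82784.5286 W

82784.5286 W


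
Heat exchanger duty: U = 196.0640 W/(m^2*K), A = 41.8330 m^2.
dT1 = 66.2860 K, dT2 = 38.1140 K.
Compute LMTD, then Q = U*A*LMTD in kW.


LMTD = 50.9074 K
Q = 196.0640 * 41.8330 * 50.9074 = 417539.6408 W = 417.5396 kW

417.5396 kW
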